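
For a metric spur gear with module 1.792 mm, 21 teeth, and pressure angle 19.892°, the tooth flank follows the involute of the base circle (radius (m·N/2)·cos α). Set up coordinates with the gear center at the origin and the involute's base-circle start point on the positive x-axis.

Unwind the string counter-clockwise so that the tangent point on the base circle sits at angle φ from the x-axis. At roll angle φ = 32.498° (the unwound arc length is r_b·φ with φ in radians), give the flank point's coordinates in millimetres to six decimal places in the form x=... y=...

pitch radius r_p = m·N/2 = 1.792·21/2 = 18.816000
base radius r_b = r_p·cos α = 18.816000·cos 19.892° = 17.693355
roll angle φ = 32.498° = 0.56719710 rad
x = r_b·(cos φ + φ·sin φ) = 17.693355·(0.84341020 + 0.56719710·0.53727017) = 20.314596
y = r_b·(sin φ − φ·cos φ) = 17.693355·(0.53727017 − 0.56719710·0.84341020) = 1.041968

x=20.314596 y=1.041968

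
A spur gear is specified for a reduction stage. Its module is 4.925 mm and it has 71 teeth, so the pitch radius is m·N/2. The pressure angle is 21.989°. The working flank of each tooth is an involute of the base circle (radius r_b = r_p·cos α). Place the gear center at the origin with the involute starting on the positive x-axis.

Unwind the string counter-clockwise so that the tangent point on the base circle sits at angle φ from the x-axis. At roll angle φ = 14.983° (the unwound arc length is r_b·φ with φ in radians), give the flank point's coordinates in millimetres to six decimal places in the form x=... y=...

pitch radius r_p = m·N/2 = 4.925·71/2 = 174.837500
base radius r_b = r_p·cos α = 174.837500·cos 21.989° = 162.119078
roll angle φ = 14.983° = 0.26150268 rad
x = r_b·(cos φ + φ·sin φ) = 162.119078·(0.96600258 + 0.26150268·0.25853244) = 167.567820
y = r_b·(sin φ − φ·cos φ) = 162.119078·(0.25853244 − 0.26150268·0.96600258) = 0.959773

x=167.567820 y=0.959773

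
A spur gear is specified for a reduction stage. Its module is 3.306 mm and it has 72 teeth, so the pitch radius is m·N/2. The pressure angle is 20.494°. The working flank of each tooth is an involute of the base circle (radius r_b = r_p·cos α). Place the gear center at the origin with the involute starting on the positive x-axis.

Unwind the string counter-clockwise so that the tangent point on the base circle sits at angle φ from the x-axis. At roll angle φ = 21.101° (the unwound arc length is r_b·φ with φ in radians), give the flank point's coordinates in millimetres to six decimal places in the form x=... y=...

x=118.789242 y=1.831168

pitch radius r_p = m·N/2 = 3.306·72/2 = 119.016000
base radius r_b = r_p·cos α = 119.016000·cos 20.494° = 111.483341
roll angle φ = 21.101° = 0.36828193 rad
x = r_b·(cos φ + φ·sin φ) = 111.483341·(0.93294725 + 0.36828193·0.36001309) = 118.789242
y = r_b·(sin φ − φ·cos φ) = 111.483341·(0.36001309 − 0.36828193·0.93294725) = 1.831168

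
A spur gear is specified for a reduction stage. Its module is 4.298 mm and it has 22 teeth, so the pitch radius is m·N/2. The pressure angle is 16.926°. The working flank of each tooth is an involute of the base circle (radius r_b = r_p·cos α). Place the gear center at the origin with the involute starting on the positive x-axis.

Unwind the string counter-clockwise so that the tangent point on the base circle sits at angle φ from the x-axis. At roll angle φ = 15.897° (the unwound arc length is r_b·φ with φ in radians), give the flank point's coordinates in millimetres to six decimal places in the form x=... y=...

pitch radius r_p = m·N/2 = 4.298·22/2 = 47.278000
base radius r_b = r_p·cos α = 47.278000·cos 16.926° = 45.229991
roll angle φ = 15.897° = 0.27745499 rad
x = r_b·(cos φ + φ·sin φ) = 45.229991·(0.96175565 + 0.27745499·0.27390886) = 46.937561
y = r_b·(sin φ − φ·cos φ) = 45.229991·(0.27390886 − 0.27745499·0.96175565) = 0.319548

x=46.937561 y=0.319548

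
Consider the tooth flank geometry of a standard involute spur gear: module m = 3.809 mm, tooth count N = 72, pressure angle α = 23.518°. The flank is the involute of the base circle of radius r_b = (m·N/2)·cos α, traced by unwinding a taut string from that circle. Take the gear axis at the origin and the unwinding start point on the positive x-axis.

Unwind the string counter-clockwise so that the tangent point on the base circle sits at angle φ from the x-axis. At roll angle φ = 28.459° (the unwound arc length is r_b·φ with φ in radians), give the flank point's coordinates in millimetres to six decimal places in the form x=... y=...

x=140.300297 y=5.010360

pitch radius r_p = m·N/2 = 3.809·72/2 = 137.124000
base radius r_b = r_p·cos α = 137.124000·cos 23.518° = 125.733762
roll angle φ = 28.459° = 0.49670325 rad
x = r_b·(cos φ + φ·sin φ) = 125.733762·(0.87915834 + 0.49670325·0.47652977) = 140.300297
y = r_b·(sin φ − φ·cos φ) = 125.733762·(0.47652977 − 0.49670325·0.87915834) = 5.010360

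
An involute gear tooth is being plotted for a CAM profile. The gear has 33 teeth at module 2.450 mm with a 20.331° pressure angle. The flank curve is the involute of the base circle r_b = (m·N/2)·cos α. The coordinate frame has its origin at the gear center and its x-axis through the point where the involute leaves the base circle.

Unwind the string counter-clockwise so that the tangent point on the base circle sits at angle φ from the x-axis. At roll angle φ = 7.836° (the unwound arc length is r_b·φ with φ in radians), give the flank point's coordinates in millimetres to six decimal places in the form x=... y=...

x=38.259420 y=0.032262

pitch radius r_p = m·N/2 = 2.450·33/2 = 40.425000
base radius r_b = r_p·cos α = 40.425000·cos 20.331° = 37.906566
roll angle φ = 7.836° = 0.13676400 rad
x = r_b·(cos φ + φ·sin φ) = 37.906566·(0.99066237 + 0.13676400·0.13633805) = 38.259420
y = r_b·(sin φ − φ·cos φ) = 37.906566·(0.13633805 − 0.13676400·0.99066237) = 0.032262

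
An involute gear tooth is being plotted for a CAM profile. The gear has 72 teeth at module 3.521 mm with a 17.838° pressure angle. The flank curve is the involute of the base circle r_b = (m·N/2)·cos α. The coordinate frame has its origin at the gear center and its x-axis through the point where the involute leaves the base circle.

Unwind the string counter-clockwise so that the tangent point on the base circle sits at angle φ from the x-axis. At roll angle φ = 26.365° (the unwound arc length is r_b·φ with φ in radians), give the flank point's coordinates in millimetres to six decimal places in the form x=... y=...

pitch radius r_p = m·N/2 = 3.521·72/2 = 126.756000
base radius r_b = r_p·cos α = 126.756000·cos 17.838° = 120.662388
roll angle φ = 26.365° = 0.46015606 rad
x = r_b·(cos φ + φ·sin φ) = 120.662388·(0.89598321 + 0.46015606·0.44408794) = 132.768802
y = r_b·(sin φ − φ·cos φ) = 120.662388·(0.44408794 − 0.46015606·0.89598321) = 3.836562

x=132.768802 y=3.836562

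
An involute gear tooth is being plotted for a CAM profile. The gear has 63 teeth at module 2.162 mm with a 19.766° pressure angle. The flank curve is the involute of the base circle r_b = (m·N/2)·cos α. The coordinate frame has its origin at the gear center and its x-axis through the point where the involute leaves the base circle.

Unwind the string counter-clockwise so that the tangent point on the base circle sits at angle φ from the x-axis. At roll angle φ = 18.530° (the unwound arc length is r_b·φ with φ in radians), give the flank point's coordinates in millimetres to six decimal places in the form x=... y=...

pitch radius r_p = m·N/2 = 2.162·63/2 = 68.103000
base radius r_b = r_p·cos α = 68.103000·cos 19.766° = 64.090481
roll angle φ = 18.530° = 0.32340951 rad
x = r_b·(cos φ + φ·sin φ) = 64.090481·(0.94815738 + 0.32340951·0.31780115) = 67.355077
y = r_b·(sin φ − φ·cos φ) = 64.090481·(0.31780115 − 0.32340951·0.94815738) = 0.715124

x=67.355077 y=0.715124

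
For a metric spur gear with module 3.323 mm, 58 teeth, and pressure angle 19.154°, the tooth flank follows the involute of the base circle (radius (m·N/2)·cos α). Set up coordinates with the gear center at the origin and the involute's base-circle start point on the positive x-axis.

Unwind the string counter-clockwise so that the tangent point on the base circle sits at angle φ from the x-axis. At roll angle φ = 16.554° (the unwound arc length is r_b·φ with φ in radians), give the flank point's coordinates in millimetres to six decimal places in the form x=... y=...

x=94.752698 y=0.725746

pitch radius r_p = m·N/2 = 3.323·58/2 = 96.367000
base radius r_b = r_p·cos α = 96.367000·cos 19.154° = 91.032132
roll angle φ = 16.554° = 0.28892180 rad
x = r_b·(cos φ + φ·sin φ) = 91.032132·(0.95855163 + 0.28892180·0.28491888) = 94.752698
y = r_b·(sin φ − φ·cos φ) = 91.032132·(0.28491888 − 0.28892180·0.95855163) = 0.725746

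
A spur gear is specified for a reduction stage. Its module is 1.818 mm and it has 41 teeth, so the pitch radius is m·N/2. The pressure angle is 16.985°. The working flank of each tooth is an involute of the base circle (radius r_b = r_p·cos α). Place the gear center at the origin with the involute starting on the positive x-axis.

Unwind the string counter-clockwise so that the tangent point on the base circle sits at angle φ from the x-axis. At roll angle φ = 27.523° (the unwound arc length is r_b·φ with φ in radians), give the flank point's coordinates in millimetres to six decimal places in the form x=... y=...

pitch radius r_p = m·N/2 = 1.818·41/2 = 37.269000
base radius r_b = r_p·cos α = 37.269000·cos 16.985° = 35.643373
roll angle φ = 27.523° = 0.48036697 rad
x = r_b·(cos φ + φ·sin φ) = 35.643373·(0.88682540 + 0.48036697·0.46210464) = 39.521558
y = r_b·(sin φ − φ·cos φ) = 35.643373·(0.46210464 − 0.48036697·0.88682540) = 1.286833

x=39.521558 y=1.286833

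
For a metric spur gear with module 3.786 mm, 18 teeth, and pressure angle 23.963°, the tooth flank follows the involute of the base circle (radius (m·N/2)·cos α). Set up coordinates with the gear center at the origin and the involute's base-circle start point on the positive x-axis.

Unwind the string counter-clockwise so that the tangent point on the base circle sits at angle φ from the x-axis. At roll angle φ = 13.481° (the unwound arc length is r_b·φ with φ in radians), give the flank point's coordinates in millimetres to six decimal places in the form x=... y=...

x=31.987080 y=0.134446

pitch radius r_p = m·N/2 = 3.786·18/2 = 34.074000
base radius r_b = r_p·cos α = 34.074000·cos 23.963° = 31.137091
roll angle φ = 13.481° = 0.23528784 rad
x = r_b·(cos φ + φ·sin φ) = 31.137091·(0.97244728 + 0.23528784·0.23312290) = 31.987080
y = r_b·(sin φ − φ·cos φ) = 31.137091·(0.23312290 − 0.23528784·0.97244728) = 0.134446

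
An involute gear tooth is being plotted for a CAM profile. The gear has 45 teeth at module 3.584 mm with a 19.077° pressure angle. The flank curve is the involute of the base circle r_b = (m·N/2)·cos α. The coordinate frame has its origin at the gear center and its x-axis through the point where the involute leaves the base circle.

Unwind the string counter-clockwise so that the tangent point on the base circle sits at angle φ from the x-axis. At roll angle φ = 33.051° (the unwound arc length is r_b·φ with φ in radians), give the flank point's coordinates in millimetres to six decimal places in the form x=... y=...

x=87.855609 y=4.715884

pitch radius r_p = m·N/2 = 3.584·45/2 = 80.640000
base radius r_b = r_p·cos α = 80.640000·cos 19.077° = 76.211266
roll angle φ = 33.051° = 0.57684877 rad
x = r_b·(cos φ + φ·sin φ) = 76.211266·(0.83818544 + 0.57684877·0.54538533) = 87.855609
y = r_b·(sin φ − φ·cos φ) = 76.211266·(0.54538533 − 0.57684877·0.83818544) = 4.715884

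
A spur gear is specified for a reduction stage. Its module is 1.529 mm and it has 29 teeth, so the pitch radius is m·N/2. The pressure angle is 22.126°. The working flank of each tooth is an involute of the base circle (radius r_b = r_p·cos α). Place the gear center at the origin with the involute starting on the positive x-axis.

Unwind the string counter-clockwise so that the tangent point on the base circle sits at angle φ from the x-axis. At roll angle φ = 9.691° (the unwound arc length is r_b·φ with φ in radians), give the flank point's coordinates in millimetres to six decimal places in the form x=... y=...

pitch radius r_p = m·N/2 = 1.529·29/2 = 22.170500
base radius r_b = r_p·cos α = 22.170500·cos 22.126° = 20.537816
roll angle φ = 9.691° = 0.16913986 rad
x = r_b·(cos φ + φ·sin φ) = 20.537816·(0.98572992 + 0.16913986·0.16833454) = 20.829494
y = r_b·(sin φ − φ·cos φ) = 20.537816·(0.16833454 − 0.16913986·0.98572992) = 0.033031

x=20.829494 y=0.033031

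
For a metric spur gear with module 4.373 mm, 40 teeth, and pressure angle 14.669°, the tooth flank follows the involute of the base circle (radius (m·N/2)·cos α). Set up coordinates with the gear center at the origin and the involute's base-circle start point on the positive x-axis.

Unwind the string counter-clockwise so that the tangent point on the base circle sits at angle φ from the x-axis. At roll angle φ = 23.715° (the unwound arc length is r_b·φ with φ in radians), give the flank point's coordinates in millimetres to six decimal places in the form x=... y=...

x=91.549278 y=1.965801

pitch radius r_p = m·N/2 = 4.373·40/2 = 87.460000
base radius r_b = r_p·cos α = 87.460000·cos 14.669° = 84.609233
roll angle φ = 23.715° = 0.41390483 rad
x = r_b·(cos φ + φ·sin φ) = 84.609233·(0.91555733 + 0.41390483·0.40218748) = 91.549278
y = r_b·(sin φ − φ·cos φ) = 84.609233·(0.40218748 − 0.41390483·0.91555733) = 1.965801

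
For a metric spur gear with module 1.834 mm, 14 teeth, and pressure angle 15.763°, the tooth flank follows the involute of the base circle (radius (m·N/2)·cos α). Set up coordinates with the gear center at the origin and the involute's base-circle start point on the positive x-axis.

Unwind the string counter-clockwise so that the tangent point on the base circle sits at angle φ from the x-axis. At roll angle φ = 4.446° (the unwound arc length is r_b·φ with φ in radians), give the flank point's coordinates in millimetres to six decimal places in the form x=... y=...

x=12.392351 y=0.001923

pitch radius r_p = m·N/2 = 1.834·14/2 = 12.838000
base radius r_b = r_p·cos α = 12.838000·cos 15.763° = 12.355209
roll angle φ = 4.446° = 0.07759734 rad
x = r_b·(cos φ + φ·sin φ) = 12.355209·(0.99699084 + 0.07759734·0.07751949) = 12.392351
y = r_b·(sin φ − φ·cos φ) = 12.355209·(0.07751949 − 0.07759734·0.99699084) = 0.001923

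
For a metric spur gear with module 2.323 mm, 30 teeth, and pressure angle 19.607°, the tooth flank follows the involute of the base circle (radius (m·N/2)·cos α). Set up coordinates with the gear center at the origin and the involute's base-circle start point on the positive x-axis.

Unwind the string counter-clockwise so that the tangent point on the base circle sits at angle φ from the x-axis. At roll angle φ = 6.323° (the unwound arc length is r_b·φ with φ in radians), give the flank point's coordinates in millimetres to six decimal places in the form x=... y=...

x=33.023836 y=0.014688

pitch radius r_p = m·N/2 = 2.323·30/2 = 34.845000
base radius r_b = r_p·cos α = 34.845000·cos 19.607° = 32.824564
roll angle φ = 6.323° = 0.11035717 rad
x = r_b·(cos φ + φ·sin φ) = 32.824564·(0.99391683 + 0.11035717·0.11013330) = 33.023836
y = r_b·(sin φ − φ·cos φ) = 32.824564·(0.11013330 − 0.11035717·0.99391683) = 0.014688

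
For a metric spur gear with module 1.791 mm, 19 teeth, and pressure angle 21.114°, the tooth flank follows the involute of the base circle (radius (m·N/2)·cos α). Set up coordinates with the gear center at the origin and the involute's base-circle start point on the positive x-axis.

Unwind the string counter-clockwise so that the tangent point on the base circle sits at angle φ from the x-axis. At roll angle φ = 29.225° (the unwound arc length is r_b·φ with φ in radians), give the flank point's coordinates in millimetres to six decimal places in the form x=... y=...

pitch radius r_p = m·N/2 = 1.791·19/2 = 17.014500
base radius r_b = r_p·cos α = 17.014500·cos 21.114° = 15.872241
roll angle φ = 29.225° = 0.51007247 rad
x = r_b·(cos φ + φ·sin φ) = 15.872241·(0.87270913 + 0.51007247·0.48824050) = 17.804641
y = r_b·(sin φ − φ·cos φ) = 15.872241·(0.48824050 − 0.51007247·0.87270913) = 0.684024

x=17.804641 y=0.684024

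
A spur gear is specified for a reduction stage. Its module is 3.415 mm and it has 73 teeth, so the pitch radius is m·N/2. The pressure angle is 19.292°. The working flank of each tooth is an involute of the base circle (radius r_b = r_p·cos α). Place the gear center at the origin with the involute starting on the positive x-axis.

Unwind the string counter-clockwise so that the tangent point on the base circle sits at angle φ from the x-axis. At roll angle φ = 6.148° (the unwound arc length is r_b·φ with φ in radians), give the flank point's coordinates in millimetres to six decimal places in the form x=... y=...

x=118.323527 y=0.048395

pitch radius r_p = m·N/2 = 3.415·73/2 = 124.647500
base radius r_b = r_p·cos α = 124.647500·cos 19.292° = 117.648180
roll angle φ = 6.148° = 0.10730284 rad
x = r_b·(cos φ + φ·sin φ) = 117.648180·(0.99424857 + 0.10730284·0.10709705) = 118.323527
y = r_b·(sin φ − φ·cos φ) = 117.648180·(0.10709705 − 0.10730284·0.99424857) = 0.048395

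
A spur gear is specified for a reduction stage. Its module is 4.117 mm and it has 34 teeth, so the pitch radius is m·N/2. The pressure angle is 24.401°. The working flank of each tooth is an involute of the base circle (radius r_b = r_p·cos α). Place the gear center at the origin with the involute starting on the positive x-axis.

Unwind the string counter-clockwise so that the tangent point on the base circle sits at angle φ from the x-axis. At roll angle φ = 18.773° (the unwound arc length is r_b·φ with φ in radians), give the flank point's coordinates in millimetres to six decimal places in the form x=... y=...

pitch radius r_p = m·N/2 = 4.117·34/2 = 69.989000
base radius r_b = r_p·cos α = 69.989000·cos 24.401° = 63.737334
roll angle φ = 18.773° = 0.32765066 rad
x = r_b·(cos φ + φ·sin φ) = 63.737334·(0.94680102 + 0.32765066·0.32181956) = 67.067317
y = r_b·(sin φ − φ·cos φ) = 63.737334·(0.32181956 − 0.32765066·0.94680102) = 0.739326

x=67.067317 y=0.739326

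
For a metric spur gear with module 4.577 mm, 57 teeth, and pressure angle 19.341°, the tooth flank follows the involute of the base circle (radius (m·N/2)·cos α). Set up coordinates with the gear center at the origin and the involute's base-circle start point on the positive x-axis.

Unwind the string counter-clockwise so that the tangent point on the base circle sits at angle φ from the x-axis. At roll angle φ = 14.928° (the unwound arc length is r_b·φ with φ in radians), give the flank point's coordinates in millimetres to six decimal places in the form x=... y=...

x=127.189715 y=0.720712

pitch radius r_p = m·N/2 = 4.577·57/2 = 130.444500
base radius r_b = r_p·cos α = 130.444500·cos 19.341° = 123.082760
roll angle φ = 14.928° = 0.26054275 rad
x = r_b·(cos φ + φ·sin φ) = 123.082760·(0.96625031 + 0.26054275·0.25760502) = 127.189715
y = r_b·(sin φ − φ·cos φ) = 123.082760·(0.25760502 − 0.26054275·0.96625031) = 0.720712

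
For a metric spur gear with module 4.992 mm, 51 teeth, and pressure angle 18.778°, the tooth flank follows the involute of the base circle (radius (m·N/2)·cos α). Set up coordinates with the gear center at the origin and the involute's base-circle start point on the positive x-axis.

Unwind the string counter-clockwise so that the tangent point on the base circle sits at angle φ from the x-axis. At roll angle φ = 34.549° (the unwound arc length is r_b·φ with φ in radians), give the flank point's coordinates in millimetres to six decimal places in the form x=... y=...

pitch radius r_p = m·N/2 = 4.992·51/2 = 127.296000
base radius r_b = r_p·cos α = 127.296000·cos 18.778° = 120.520407
roll angle φ = 34.549° = 0.60299380 rad
x = r_b·(cos φ + φ·sin φ) = 120.520407·(0.82364149 + 0.60299380·0.56711083) = 140.479286
y = r_b·(sin φ − φ·cos φ) = 120.520407·(0.56711083 − 0.60299380·0.82364149) = 8.491882

x=140.479286 y=8.491882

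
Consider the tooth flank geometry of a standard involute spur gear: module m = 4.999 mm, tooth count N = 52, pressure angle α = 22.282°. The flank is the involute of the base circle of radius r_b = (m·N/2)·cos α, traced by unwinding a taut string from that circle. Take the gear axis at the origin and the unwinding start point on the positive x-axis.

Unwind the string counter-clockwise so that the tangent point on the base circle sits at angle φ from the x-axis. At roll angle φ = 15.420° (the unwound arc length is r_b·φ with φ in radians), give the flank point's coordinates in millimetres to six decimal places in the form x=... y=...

pitch radius r_p = m·N/2 = 4.999·52/2 = 129.974000
base radius r_b = r_p·cos α = 129.974000·cos 22.282° = 120.268696
roll angle φ = 15.420° = 0.26912977 rad
x = r_b·(cos φ + φ·sin φ) = 120.268696·(0.96400265 + 0.26912977·0.26589263) = 124.545724
y = r_b·(sin φ − φ·cos φ) = 120.268696·(0.26589263 − 0.26912977·0.96400265) = 0.775832

x=124.545724 y=0.775832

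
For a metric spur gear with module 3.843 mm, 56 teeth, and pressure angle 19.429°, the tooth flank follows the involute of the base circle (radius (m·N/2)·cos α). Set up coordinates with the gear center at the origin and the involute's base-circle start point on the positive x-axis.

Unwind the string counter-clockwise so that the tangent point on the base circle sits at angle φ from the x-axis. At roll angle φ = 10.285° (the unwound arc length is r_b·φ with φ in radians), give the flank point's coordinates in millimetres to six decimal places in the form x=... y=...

x=103.098208 y=0.195024

pitch radius r_p = m·N/2 = 3.843·56/2 = 107.604000
base radius r_b = r_p·cos α = 107.604000·cos 19.429° = 101.476427
roll angle φ = 10.285° = 0.17950711 rad
x = r_b·(cos φ + φ·sin φ) = 101.476427·(0.98393181 + 0.17950711·0.17854463) = 103.098208
y = r_b·(sin φ − φ·cos φ) = 101.476427·(0.17854463 − 0.17950711·0.98393181) = 0.195024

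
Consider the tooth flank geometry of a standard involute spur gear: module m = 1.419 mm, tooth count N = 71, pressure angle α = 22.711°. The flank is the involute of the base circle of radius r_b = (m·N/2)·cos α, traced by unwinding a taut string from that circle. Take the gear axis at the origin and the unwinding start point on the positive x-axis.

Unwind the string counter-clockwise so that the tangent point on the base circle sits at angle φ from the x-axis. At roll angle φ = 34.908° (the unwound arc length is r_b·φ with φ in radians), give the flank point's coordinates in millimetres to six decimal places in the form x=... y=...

x=54.309183 y=3.374727

pitch radius r_p = m·N/2 = 1.419·71/2 = 50.374500
base radius r_b = r_p·cos α = 50.374500·cos 22.711° = 46.468662
roll angle φ = 34.908° = 0.60925954 rad
x = r_b·(cos φ + φ·sin φ) = 46.468662·(0.82007198 + 0.60925954·0.57226038) = 54.309183
y = r_b·(sin φ − φ·cos φ) = 46.468662·(0.57226038 − 0.60925954·0.82007198) = 3.374727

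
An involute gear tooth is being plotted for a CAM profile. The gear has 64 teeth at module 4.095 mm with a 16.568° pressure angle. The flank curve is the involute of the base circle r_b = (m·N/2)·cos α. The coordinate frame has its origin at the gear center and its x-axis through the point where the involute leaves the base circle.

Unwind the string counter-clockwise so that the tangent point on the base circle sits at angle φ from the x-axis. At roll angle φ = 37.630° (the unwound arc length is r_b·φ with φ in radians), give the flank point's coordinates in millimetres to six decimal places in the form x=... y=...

pitch radius r_p = m·N/2 = 4.095·64/2 = 131.040000
base radius r_b = r_p·cos α = 131.040000·cos 16.568° = 125.599479
roll angle φ = 37.630° = 0.65676740 rad
x = r_b·(cos φ + φ·sin φ) = 125.599479·(0.79197006 + 0.65676740·0.61055992) = 149.835897
y = r_b·(sin φ − φ·cos φ) = 125.599479·(0.61055992 − 0.65676740·0.79197006) = 11.356680

x=149.835897 y=11.356680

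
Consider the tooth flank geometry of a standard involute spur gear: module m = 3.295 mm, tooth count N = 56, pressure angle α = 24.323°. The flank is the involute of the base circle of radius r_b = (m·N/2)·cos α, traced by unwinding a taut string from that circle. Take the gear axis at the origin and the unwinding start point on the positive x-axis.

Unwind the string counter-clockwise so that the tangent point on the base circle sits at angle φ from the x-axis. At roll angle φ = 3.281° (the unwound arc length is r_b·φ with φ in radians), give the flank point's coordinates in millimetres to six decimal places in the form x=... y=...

x=84.208548 y=0.005261

pitch radius r_p = m·N/2 = 3.295·56/2 = 92.260000
base radius r_b = r_p·cos α = 92.260000·cos 24.323° = 84.070819
roll angle φ = 3.281° = 0.05726425 rad
x = r_b·(cos φ + φ·sin φ) = 84.070819·(0.99836085 + 0.05726425·0.05723296) = 84.208548
y = r_b·(sin φ − φ·cos φ) = 84.070819·(0.05723296 − 0.05726425·0.99836085) = 0.005261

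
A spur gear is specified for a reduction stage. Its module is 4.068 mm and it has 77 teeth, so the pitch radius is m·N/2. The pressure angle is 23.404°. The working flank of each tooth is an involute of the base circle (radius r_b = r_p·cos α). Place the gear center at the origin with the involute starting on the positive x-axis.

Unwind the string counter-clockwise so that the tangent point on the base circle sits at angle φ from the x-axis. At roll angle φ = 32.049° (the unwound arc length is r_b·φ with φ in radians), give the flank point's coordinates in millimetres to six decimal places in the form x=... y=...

x=164.489847 y=8.125680

pitch radius r_p = m·N/2 = 4.068·77/2 = 156.618000
base radius r_b = r_p·cos α = 156.618000·cos 23.404° = 143.732551
roll angle φ = 32.049° = 0.55936057 rad
x = r_b·(cos φ + φ·sin φ) = 143.732551·(0.84759459 + 0.55936057·0.53064433) = 164.489847
y = r_b·(sin φ − φ·cos φ) = 143.732551·(0.53064433 − 0.55936057·0.84759459) = 8.125680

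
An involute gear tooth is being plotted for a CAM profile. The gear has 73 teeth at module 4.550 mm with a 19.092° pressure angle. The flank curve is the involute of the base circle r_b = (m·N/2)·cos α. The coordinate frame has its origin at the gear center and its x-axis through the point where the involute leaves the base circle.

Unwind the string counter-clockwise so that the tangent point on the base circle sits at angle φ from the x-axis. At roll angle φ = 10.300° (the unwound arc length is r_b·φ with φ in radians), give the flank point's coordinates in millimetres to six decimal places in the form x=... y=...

x=159.455429 y=0.302937

pitch radius r_p = m·N/2 = 4.550·73/2 = 166.075000
base radius r_b = r_p·cos α = 166.075000·cos 19.092° = 156.939977
roll angle φ = 10.300° = 0.17976891 rad
x = r_b·(cos φ + φ·sin φ) = 156.939977·(0.98388504 + 0.17976891·0.17880222) = 159.455429
y = r_b·(sin φ − φ·cos φ) = 156.939977·(0.17880222 − 0.17976891·0.98388504) = 0.302937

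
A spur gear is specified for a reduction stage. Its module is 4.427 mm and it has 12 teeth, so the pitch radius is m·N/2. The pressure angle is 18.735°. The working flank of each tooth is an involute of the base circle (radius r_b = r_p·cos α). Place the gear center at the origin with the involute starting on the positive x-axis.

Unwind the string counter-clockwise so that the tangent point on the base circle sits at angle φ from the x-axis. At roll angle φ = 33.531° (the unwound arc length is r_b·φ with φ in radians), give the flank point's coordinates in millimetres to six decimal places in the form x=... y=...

x=29.100320 y=1.623753

pitch radius r_p = m·N/2 = 4.427·12/2 = 26.562000
base radius r_b = r_p·cos α = 26.562000·cos 18.735° = 25.154593
roll angle φ = 33.531° = 0.58522635 rad
x = r_b·(cos φ + φ·sin φ) = 25.154593·(0.83358707 + 0.58522635·0.55238808) = 29.100320
y = r_b·(sin φ − φ·cos φ) = 25.154593·(0.55238808 − 0.58522635·0.83358707) = 1.623753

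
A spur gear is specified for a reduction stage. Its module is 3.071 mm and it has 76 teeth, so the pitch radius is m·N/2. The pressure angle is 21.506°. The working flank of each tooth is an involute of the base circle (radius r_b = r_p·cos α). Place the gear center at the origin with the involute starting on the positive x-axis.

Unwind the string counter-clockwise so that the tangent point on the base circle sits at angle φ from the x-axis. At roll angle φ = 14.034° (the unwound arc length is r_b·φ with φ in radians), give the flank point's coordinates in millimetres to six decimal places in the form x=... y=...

x=111.781652 y=0.528653

pitch radius r_p = m·N/2 = 3.071·76/2 = 116.698000
base radius r_b = r_p·cos α = 116.698000·cos 21.506° = 108.573390
roll angle φ = 14.034° = 0.24493951 rad
x = r_b·(cos φ + φ·sin φ) = 108.573390·(0.97015200 + 0.24493951·0.24249764) = 111.781652
y = r_b·(sin φ − φ·cos φ) = 108.573390·(0.24249764 − 0.24493951·0.97015200) = 0.528653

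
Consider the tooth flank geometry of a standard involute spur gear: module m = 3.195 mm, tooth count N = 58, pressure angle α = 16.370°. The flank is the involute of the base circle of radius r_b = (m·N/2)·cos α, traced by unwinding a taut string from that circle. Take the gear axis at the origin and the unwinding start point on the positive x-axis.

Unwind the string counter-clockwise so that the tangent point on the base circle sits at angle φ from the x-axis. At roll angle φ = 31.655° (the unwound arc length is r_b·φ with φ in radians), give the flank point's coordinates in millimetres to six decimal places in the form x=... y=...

pitch radius r_p = m·N/2 = 3.195·58/2 = 92.655000
base radius r_b = r_p·cos α = 92.655000·cos 16.370° = 88.898922
roll angle φ = 31.655° = 0.55248397 rad
x = r_b·(cos φ + φ·sin φ) = 88.898922·(0.85122355 + 0.55248397·0.52480326) = 101.448689
y = r_b·(sin φ − φ·cos φ) = 88.898922·(0.52480326 − 0.55248397·0.85122355) = 4.846404

x=101.448689 y=4.846404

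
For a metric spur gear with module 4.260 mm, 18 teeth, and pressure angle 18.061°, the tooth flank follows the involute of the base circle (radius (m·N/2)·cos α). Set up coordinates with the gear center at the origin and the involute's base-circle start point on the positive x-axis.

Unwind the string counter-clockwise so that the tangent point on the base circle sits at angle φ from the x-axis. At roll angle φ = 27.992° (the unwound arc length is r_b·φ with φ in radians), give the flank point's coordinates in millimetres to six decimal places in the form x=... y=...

x=40.544832 y=1.383309

pitch radius r_p = m·N/2 = 4.260·18/2 = 38.340000
base radius r_b = r_p·cos α = 38.340000·cos 18.061° = 36.450872
roll angle φ = 27.992° = 0.48855256 rad
x = r_b·(cos φ + φ·sin φ) = 36.450872·(0.88301313 + 0.48855256·0.46934828) = 40.544832
y = r_b·(sin φ − φ·cos φ) = 36.450872·(0.46934828 − 0.48855256·0.88301313) = 1.383309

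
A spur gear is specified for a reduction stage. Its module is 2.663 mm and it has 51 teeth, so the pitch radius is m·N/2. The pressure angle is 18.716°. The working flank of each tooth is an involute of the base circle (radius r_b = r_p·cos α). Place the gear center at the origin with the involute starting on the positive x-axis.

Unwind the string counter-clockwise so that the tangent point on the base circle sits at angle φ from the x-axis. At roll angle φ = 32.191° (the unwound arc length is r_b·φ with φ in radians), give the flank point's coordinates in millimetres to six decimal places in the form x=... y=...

x=73.679550 y=3.683490

pitch radius r_p = m·N/2 = 2.663·51/2 = 67.906500
base radius r_b = r_p·cos α = 67.906500·cos 18.716° = 64.315652
roll angle φ = 32.191° = 0.56183894 rad
x = r_b·(cos φ + φ·sin φ) = 64.315652·(0.84627686 + 0.56183894·0.53274335) = 73.679550
y = r_b·(sin φ − φ·cos φ) = 64.315652·(0.53274335 − 0.56183894·0.84627686) = 3.683490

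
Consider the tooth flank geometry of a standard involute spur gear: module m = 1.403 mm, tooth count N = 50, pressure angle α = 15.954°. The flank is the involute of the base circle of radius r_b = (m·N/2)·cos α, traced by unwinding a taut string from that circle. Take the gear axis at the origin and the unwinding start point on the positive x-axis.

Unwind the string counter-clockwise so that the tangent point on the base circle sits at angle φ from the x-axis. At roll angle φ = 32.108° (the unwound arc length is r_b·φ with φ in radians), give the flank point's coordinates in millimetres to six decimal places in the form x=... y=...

pitch radius r_p = m·N/2 = 1.403·50/2 = 35.075000
base radius r_b = r_p·cos α = 35.075000·cos 15.954° = 33.724005
roll angle φ = 32.108° = 0.56039032 rad
x = r_b·(cos φ + φ·sin φ) = 33.724005·(0.84704772 + 0.56039032·0.53151685) = 38.610769
y = r_b·(sin φ − φ·cos φ) = 33.724005·(0.53151685 − 0.56039032·0.84704772) = 1.916856

x=38.610769 y=1.916856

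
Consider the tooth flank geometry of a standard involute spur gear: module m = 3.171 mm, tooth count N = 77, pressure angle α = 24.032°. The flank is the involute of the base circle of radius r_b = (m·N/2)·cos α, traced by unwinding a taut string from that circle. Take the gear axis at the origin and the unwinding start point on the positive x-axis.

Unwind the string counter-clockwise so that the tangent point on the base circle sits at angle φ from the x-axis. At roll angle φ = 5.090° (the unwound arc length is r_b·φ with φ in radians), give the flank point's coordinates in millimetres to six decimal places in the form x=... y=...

pitch radius r_p = m·N/2 = 3.171·77/2 = 122.083500
base radius r_b = r_p·cos α = 122.083500·cos 24.032° = 111.501076
roll angle φ = 5.090° = 0.08883726 rad
x = r_b·(cos φ + φ·sin φ) = 111.501076·(0.99605657 + 0.08883726·0.08872045) = 111.940195
y = r_b·(sin φ − φ·cos φ) = 111.501076·(0.08872045 − 0.08883726·0.99605657) = 0.026038

x=111.940195 y=0.026038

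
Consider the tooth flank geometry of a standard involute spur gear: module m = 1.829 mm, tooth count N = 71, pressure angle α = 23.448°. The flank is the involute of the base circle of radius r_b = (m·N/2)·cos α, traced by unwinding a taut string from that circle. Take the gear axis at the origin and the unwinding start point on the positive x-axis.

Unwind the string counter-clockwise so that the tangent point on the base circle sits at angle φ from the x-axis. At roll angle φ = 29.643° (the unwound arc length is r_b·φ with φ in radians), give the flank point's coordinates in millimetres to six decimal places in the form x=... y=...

x=67.014359 y=2.676818

pitch radius r_p = m·N/2 = 1.829·71/2 = 64.929500
base radius r_b = r_p·cos α = 64.929500·cos 23.448° = 59.567725
roll angle φ = 29.643° = 0.51736795 rad
x = r_b·(cos φ + φ·sin φ) = 59.567725·(0.86912399 + 0.51736795·0.49459428) = 67.014359
y = r_b·(sin φ − φ·cos φ) = 59.567725·(0.49459428 − 0.51736795·0.86912399) = 2.676818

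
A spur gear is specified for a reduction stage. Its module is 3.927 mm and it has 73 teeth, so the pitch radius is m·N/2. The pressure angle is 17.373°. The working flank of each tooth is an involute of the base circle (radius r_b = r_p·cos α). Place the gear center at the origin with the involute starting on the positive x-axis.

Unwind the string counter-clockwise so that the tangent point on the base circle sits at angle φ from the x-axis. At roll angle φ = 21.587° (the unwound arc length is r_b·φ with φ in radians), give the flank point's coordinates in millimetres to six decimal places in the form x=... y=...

x=146.164080 y=2.404285

pitch radius r_p = m·N/2 = 3.927·73/2 = 143.335500
base radius r_b = r_p·cos α = 143.335500·cos 17.373° = 136.796698
roll angle φ = 21.587° = 0.37676423 rad
x = r_b·(cos φ + φ·sin φ) = 136.796698·(0.92985999 + 0.37676423·0.36791358) = 146.164080
y = r_b·(sin φ − φ·cos φ) = 136.796698·(0.36791358 − 0.37676423·0.92985999) = 2.404285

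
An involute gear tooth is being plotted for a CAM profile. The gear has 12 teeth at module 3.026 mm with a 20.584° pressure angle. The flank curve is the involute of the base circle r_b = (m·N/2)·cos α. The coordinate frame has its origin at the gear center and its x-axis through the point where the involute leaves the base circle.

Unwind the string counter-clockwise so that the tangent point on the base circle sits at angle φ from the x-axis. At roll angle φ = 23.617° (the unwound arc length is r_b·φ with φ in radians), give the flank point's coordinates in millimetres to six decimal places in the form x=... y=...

pitch radius r_p = m·N/2 = 3.026·12/2 = 18.156000
base radius r_b = r_p·cos α = 18.156000·cos 20.584° = 16.996880
roll angle φ = 23.617° = 0.41219441 rad
x = r_b·(cos φ + φ·sin φ) = 16.996880·(0.91624390 + 0.41219441·0.40062091) = 18.380045
y = r_b·(sin φ − φ·cos φ) = 16.996880·(0.40062091 − 0.41219441·0.91624390) = 0.390083

x=18.380045 y=0.390083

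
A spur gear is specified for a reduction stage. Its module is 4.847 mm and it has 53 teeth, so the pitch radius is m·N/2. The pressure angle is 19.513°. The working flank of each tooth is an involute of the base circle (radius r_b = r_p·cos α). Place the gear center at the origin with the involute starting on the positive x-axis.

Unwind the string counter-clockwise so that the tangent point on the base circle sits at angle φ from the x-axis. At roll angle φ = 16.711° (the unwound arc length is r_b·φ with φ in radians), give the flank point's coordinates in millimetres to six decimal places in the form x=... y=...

pitch radius r_p = m·N/2 = 4.847·53/2 = 128.445500
base radius r_b = r_p·cos α = 128.445500·cos 19.513° = 121.068326
roll angle φ = 16.711° = 0.29166197 rad
x = r_b·(cos φ + φ·sin φ) = 121.068326·(0.95776731 + 0.29166197·0.28754440) = 126.108773
y = r_b·(sin φ − φ·cos φ) = 121.068326·(0.28754440 − 0.29166197·0.95776731) = 0.992773

x=126.108773 y=0.992773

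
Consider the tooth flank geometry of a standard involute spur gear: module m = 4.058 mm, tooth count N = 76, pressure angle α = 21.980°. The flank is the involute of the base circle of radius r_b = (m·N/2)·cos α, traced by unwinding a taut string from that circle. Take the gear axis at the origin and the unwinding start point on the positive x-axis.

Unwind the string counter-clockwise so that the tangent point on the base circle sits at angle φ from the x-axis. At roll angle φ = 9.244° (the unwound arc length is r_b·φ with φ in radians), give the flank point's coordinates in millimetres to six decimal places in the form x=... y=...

pitch radius r_p = m·N/2 = 4.058·76/2 = 154.204000
base radius r_b = r_p·cos α = 154.204000·cos 21.980° = 142.995614
roll angle φ = 9.244° = 0.16133824 rad
x = r_b·(cos φ + φ·sin φ) = 142.995614·(0.98701319 + 0.16133824·0.16063921) = 144.844611
y = r_b·(sin φ − φ·cos φ) = 142.995614·(0.16063921 − 0.16133824·0.98701319) = 0.199656

x=144.844611 y=0.199656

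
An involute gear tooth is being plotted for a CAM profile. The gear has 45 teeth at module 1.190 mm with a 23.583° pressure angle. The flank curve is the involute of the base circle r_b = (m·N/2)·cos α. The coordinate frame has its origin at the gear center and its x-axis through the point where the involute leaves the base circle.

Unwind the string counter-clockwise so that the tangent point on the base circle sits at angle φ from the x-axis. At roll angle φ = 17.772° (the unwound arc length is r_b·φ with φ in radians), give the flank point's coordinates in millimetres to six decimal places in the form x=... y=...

x=25.691007 y=0.241762

pitch radius r_p = m·N/2 = 1.190·45/2 = 26.775000
base radius r_b = r_p·cos α = 26.775000·cos 23.583° = 24.538791
roll angle φ = 17.772° = 0.31017991 rad
x = r_b·(cos φ + φ·sin φ) = 24.538791·(0.95227867 + 0.31017991·0.30522997) = 25.691007
y = r_b·(sin φ − φ·cos φ) = 24.538791·(0.30522997 − 0.31017991·0.95227867) = 0.241762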